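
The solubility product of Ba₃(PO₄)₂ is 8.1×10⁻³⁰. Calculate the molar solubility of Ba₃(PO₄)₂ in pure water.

6.0×10⁻⁷ M

Ba₃(PO₄)₂(s) ⇌ 3 Ba²⁺(aq) + 2 PO₄³⁻(aq)
Let s be the molar solubility. Then [Ba²⁺] = 3s and [PO₄³⁻] = 2s.
Ksp = [Ba²⁺]^3[PO₄³⁻]^2 = (3s)^3 · (2s)^2 = 108s^5
108s^5 = 8.1×10⁻³⁰  ⇒  s^5 = 7.5×10⁻³²
s = (7.5×10⁻³²)^(1/5) = 6.0×10⁻⁷ mol L⁻¹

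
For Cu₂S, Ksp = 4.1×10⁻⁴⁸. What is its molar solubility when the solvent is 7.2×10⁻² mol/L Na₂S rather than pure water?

Cu₂S(s) ⇌ 2 Cu⁺(aq) + S²⁻(aq)
With S²⁻ already at 7.2×10⁻² mol/L and s small, take [S²⁻] ≈ 7.2×10⁻² mol/L and [Cu⁺] = 2s.
Ksp = [Cu⁺]^2[S²⁻] = (2s)^2(7.2×10⁻²)
(2s)^2 = 4.1×10⁻⁴⁸ / (7.2×10⁻²) = 5.7×10⁻⁴⁷
s = 3.8×10⁻²⁴ mol/L

3.8×10⁻²⁴ M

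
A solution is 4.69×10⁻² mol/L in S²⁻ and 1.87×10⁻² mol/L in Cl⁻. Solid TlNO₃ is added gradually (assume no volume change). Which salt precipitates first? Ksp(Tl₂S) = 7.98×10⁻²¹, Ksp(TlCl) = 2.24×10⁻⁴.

Tl₂S

The threshold for precipitation is Q = Ksp.
For Tl₂S: [Tl⁺] = (Ksp/[S²⁻])^(1/2) = 4.12×10⁻¹⁰ mol/L
For TlCl: [Tl⁺] = (Ksp/[Cl⁻]) = 1.20×10⁻² mol/L
Since Tl₂S needs less Tl⁺ to reach saturation, it precipitates first.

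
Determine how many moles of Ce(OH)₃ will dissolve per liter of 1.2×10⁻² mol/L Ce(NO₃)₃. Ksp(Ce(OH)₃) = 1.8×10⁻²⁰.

Ce(OH)₃(s) ⇌ Ce³⁺(aq) + 3 OH⁻(aq)
With Ce³⁺ already at 1.2×10⁻² mol/L and s small, take [Ce³⁺] ≈ 1.2×10⁻² mol/L and [OH⁻] = 3s.
Ksp = [Ce³⁺][OH⁻]^3 = (1.2×10⁻²)(3s)^3
(3s)^3 = 1.8×10⁻²⁰ / (1.2×10⁻²) = 1.5×10⁻¹⁸
s = 3.8×10⁻⁷ mol/L

3.8×10⁻⁷ M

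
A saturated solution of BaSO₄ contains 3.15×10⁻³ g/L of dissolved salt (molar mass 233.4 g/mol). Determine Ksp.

Molar solubility s = (3.15×10⁻³ g/L) / (233.4 g/mol) = 1.3496×10⁻⁵ mol/L
BaSO₄(s) ⇌ Ba²⁺(aq) + SO₄²⁻(aq)
With molar solubility s: [Ba²⁺] = s, [SO₄²⁻] = s.
Ksp = [Ba²⁺][SO₄²⁻] = s · s = s^2
Ksp = (1.3496×10⁻⁵)^2 = 1.82×10⁻¹⁰

Ksp = 1.82×10⁻¹⁰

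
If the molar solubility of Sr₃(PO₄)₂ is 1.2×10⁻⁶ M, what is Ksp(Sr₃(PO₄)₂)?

Ksp = 2.7×10⁻²⁸

Sr₃(PO₄)₂(s) ⇌ 3 Sr²⁺(aq) + 2 PO₄³⁻(aq)
If s mol/L of Sr₃(PO₄)₂ dissolves, [Sr²⁺] = 3s and [PO₄³⁻] = 2s.
Ksp = [Sr²⁺]^3[PO₄³⁻]^2 = (3s)^3 · (2s)^2 = 108s^5
Ksp = 108 × (1.2×10⁻⁶)^5 = 2.7×10⁻²⁸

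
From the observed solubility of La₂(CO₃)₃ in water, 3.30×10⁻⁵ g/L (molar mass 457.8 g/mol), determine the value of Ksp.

Convert to molarity: s = 3.30×10⁻⁵ / 457.8 = 7.2084×10⁻⁸ mol/L
La₂(CO₃)₃(s) ⇌ 2 La³⁺(aq) + 3 CO₃²⁻(aq)
Let s be the molar solubility. Then [La³⁺] = 2s and [CO₃²⁻] = 3s.
Ksp = [La³⁺]^2[CO₃²⁻]^3 = (2s)^2 · (3s)^3 = 108s^5
Ksp = 108 × (7.2084×10⁻⁸)^5 = 2.10×10⁻³⁴

Ksp = 2.10×10⁻³⁴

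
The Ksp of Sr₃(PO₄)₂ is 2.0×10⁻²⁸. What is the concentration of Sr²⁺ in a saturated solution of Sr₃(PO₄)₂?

Sr₃(PO₄)₂(s) ⇌ 3 Sr²⁺(aq) + 2 PO₄³⁻(aq)
With molar solubility s: [Sr²⁺] = 3s, [PO₄³⁻] = 2s.
Ksp = [Sr²⁺]^3[PO₄³⁻]^2 = (3s)^3 · (2s)^2 = 108s^5 = 2.0×10⁻²⁸
s = 1.1×10⁻⁶ M
[Sr²⁺] = 3s = 3.4×10⁻⁶ M

3.4×10⁻⁶ M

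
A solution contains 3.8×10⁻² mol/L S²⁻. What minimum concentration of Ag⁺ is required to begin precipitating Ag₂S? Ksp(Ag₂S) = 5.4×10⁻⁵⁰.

Precipitation begins when Q = Ksp.
Ag₂S(s) ⇌ 2 Ag⁺(aq) + S²⁻(aq)
Ksp = [Ag⁺]^2[S²⁻] = [Ag⁺]^2(3.8×10⁻²)
[Ag⁺]^2 = 5.4×10⁻⁵⁰ / (3.8×10⁻²) = 1.4×10⁻⁴⁸
[Ag⁺] = 1.2×10⁻²⁴ mol/L

1.2×10⁻²⁴ M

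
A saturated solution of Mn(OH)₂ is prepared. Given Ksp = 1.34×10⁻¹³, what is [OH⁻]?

Mn(OH)₂(s) ⇌ Mn²⁺(aq) + 2 OH⁻(aq)
If s mol/L of Mn(OH)₂ dissolves, [Mn²⁺] = s and [OH⁻] = 2s.
Ksp = [Mn²⁺][OH⁻]^2 = s · (2s)^2 = 4s^3 = 1.34×10⁻¹³
s = 3.22×10⁻⁵ mol/L
[OH⁻] = 2s = 6.45×10⁻⁵ mol/L

6.45×10⁻⁵ M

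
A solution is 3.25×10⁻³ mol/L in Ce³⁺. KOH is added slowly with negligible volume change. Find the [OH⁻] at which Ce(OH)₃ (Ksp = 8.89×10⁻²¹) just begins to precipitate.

1.40×10⁻⁶ M

The threshold for precipitation is Q = Ksp.
Ce(OH)₃(s) ⇌ Ce³⁺(aq) + 3 OH⁻(aq)
Ksp = [Ce³⁺][OH⁻]^3 = [OH⁻]^3(3.25×10⁻³)
[OH⁻]^3 = 8.89×10⁻²¹ / (3.25×10⁻³) = 2.74×10⁻¹⁸
[OH⁻] = 1.40×10⁻⁶ mol/L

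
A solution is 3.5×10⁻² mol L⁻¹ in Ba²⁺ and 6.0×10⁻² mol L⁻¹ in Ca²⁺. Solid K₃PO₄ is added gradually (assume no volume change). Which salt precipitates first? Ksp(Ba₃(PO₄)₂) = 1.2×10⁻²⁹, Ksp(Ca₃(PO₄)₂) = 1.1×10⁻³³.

Ca₃(PO₄)₂

Precipitation of each salt begins when its ion product equals Ksp.
For Ba₃(PO₄)₂: [PO₄³⁻] = (Ksp/[Ba²⁺]^3)^(1/2) = 5.3×10⁻¹³ mol L⁻¹
For Ca₃(PO₄)₂: [PO₄³⁻] = (Ksp/[Ca²⁺]^3)^(1/2) = 2.3×10⁻¹⁵ mol L⁻¹
Ca₃(PO₄)₂ requires the lower [PO₄³⁻], so it precipitates first.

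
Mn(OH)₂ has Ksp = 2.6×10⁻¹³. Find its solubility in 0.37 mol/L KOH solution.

Mn(OH)₂(s) ⇌ Mn²⁺(aq) + 2 OH⁻(aq)
OH⁻ is already present at 0.37 mol/L. If s mol/L of Mn(OH)₂ dissolves, [Mn²⁺] = s while [OH⁻] ≈ 0.37 mol/L.
Ksp = [Mn²⁺][OH⁻]^2 = s(0.37)^2
s = 2.6×10⁻¹³ / (0.37)^2 = 1.9×10⁻¹²
s = 1.9×10⁻¹² mol/L

1.9×10⁻¹² M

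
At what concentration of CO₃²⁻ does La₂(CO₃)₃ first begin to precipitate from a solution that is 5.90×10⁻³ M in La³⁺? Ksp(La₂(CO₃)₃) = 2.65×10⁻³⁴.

1.97×10⁻¹⁰ M

Precipitation begins when Q = Ksp.
La₂(CO₃)₃(s) ⇌ 2 La³⁺(aq) + 3 CO₃²⁻(aq)
Ksp = [La³⁺]^2[CO₃²⁻]^3 = [CO₃²⁻]^3(5.90×10⁻³)^2
[CO₃²⁻]^3 = 2.65×10⁻³⁴ / (5.90×10⁻³)^2 = 7.61×10⁻³⁰
[CO₃²⁻] = 1.97×10⁻¹⁰ M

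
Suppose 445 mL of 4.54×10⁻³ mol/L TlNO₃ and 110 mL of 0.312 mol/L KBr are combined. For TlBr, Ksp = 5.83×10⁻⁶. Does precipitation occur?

Yes

After mixing, V = 445 mL + 110 mL = 555 mL.
[Tl⁺] = (4.54×10⁻³)(445)/555 = 3.64×10⁻³ mol/L
[Br⁻] = (0.312)(110)/555 = 6.18×10⁻² mol/L
Q = [Tl⁺][Br⁻] = 2.25×10⁻⁴
Since Q (2.25×10⁻⁴) exceeds Ksp (5.83×10⁻⁶), TlBr will precipitate.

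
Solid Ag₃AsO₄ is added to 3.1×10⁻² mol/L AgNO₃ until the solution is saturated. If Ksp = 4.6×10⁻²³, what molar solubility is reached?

Ag₃AsO₄(s) ⇌ 3 Ag⁺(aq) + AsO₄³⁻(aq)
The solution already contains Ag⁺ at 3.1×10⁻² mol/L. Let s be the molar solubility of Ag₃AsO₄.
[Ag⁺] ≈ 3.1×10⁻² mol/L (common ion dominates); [AsO₄³⁻] = s.
Ksp = [Ag⁺]^3[AsO₄³⁻] = (3.1×10⁻²)^3s
s = 4.6×10⁻²³ / (3.1×10⁻²)^3 = 1.5×10⁻¹⁸
s = 1.5×10⁻¹⁸ mol/L

1.5×10⁻¹⁸ M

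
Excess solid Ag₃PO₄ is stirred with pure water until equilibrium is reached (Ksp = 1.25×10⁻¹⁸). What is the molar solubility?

Ag₃PO₄(s) ⇌ 3 Ag⁺(aq) + PO₄³⁻(aq)
With molar solubility s: [Ag⁺] = 3s, [PO₄³⁻] = s.
Ksp = [Ag⁺]^3[PO₄³⁻] = (3s)^3 · s = 27s^4
27s^4 = 1.25×10⁻¹⁸  ⇒  s^4 = 4.63×10⁻²⁰
s = (4.63×10⁻²⁰)^(1/4) = 1.47×10⁻⁵ mol L⁻¹

1.47×10⁻⁵ M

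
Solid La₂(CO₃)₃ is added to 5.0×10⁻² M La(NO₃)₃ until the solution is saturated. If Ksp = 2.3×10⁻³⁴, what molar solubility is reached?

La₂(CO₃)₃(s) ⇌ 2 La³⁺(aq) + 3 CO₃²⁻(aq)
The solution already contains La³⁺ at 5.0×10⁻² M. Let s be the molar solubility of La₂(CO₃)₃.
[La³⁺] ≈ 5.0×10⁻² M (common ion dominates); [CO₃²⁻] = 3s.
Ksp = [La³⁺]^2[CO₃²⁻]^3 = (5.0×10⁻²)^2(3s)^3
(3s)^3 = 2.3×10⁻³⁴ / (5.0×10⁻²)^2 = 9.2×10⁻³²
s = 1.5×10⁻¹¹ M

1.5×10⁻¹¹ M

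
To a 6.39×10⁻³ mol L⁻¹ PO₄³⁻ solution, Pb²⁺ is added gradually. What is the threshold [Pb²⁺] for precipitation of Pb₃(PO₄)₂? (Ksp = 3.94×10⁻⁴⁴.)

9.88×10⁻¹⁴ M

Each salt precipitates once Q = Ksp for that salt.
Pb₃(PO₄)₂(s) ⇌ 3 Pb²⁺(aq) + 2 PO₄³⁻(aq)
Ksp = [Pb²⁺]^3[PO₄³⁻]^2 = [Pb²⁺]^3(6.39×10⁻³)^2
[Pb²⁺]^3 = 3.94×10⁻⁴⁴ / (6.39×10⁻³)^2 = 9.65×10⁻⁴⁰
[Pb²⁺] = 9.88×10⁻¹⁴ mol L⁻¹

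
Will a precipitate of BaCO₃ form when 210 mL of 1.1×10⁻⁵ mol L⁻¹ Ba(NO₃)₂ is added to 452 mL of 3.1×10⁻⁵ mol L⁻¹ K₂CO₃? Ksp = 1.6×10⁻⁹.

No

The combined volume is 662 mL.
[Ba²⁺] = (1.1×10⁻⁵)(210)/662 = 3.5×10⁻⁶ mol L⁻¹
[CO₃²⁻] = (3.1×10⁻⁵)(452)/662 = 2.1×10⁻⁵ mol L⁻¹
Q = [Ba²⁺][CO₃²⁻] = 7.4×10⁻¹¹
Q < Ksp (7.4×10⁻¹¹ vs 1.6×10⁻⁹); the solution remains unsaturated and no precipitate forms.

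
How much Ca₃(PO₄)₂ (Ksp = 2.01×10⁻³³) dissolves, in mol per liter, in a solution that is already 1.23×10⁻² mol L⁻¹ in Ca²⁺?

Ca₃(PO₄)₂(s) ⇌ 3 Ca²⁺(aq) + 2 PO₄³⁻(aq)
The solution already contains Ca²⁺ at 1.23×10⁻² mol L⁻¹. Let s be the molar solubility of Ca₃(PO₄)₂.
[Ca²⁺] ≈ 1.23×10⁻² mol L⁻¹ (common ion dominates); [PO₄³⁻] = 2s.
Ksp = [Ca²⁺]^3[PO₄³⁻]^2 = (1.23×10⁻²)^3(2s)^2
(2s)^2 = 2.01×10⁻³³ / (1.23×10⁻²)^3 = 1.08×10⁻²⁷
s = 1.64×10⁻¹⁴ mol L⁻¹

1.64×10⁻¹⁴ M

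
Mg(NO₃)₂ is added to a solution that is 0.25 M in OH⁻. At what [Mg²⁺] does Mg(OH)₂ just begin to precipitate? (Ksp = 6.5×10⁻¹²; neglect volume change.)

1.0×10⁻¹⁰ M

Precipitation of each salt begins when its ion product equals Ksp.
Mg(OH)₂(s) ⇌ Mg²⁺(aq) + 2 OH⁻(aq)
Ksp = [Mg²⁺][OH⁻]^2 = [Mg²⁺](0.25)^2
[Mg²⁺] = 6.5×10⁻¹² / (0.25)^2 = 1.0×10⁻¹⁰
[Mg²⁺] = 1.0×10⁻¹⁰ M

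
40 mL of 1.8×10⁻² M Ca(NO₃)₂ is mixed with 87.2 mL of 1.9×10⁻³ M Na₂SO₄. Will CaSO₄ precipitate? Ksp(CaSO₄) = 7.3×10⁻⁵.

No

After mixing, V = 40 mL + 87.2 mL = 127.2 mL.
[Ca²⁺] = (1.8×10⁻²)(40)/127.2 = 5.7×10⁻³ M
[SO₄²⁻] = (1.9×10⁻³)(87.2)/127.2 = 1.3×10⁻³ M
Q = [Ca²⁺][SO₄²⁻] = 7.4×10⁻⁶
Since Q (7.4×10⁻⁶) is less than Ksp (7.3×10⁻⁵), no CaSO₄ precipitates.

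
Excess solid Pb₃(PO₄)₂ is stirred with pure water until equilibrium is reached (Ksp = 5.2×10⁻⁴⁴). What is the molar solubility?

8.6×10⁻¹⁰ M

Pb₃(PO₄)₂(s) ⇌ 3 Pb²⁺(aq) + 2 PO₄³⁻(aq)
For each mole of Pb₃(PO₄)₂ that dissolves per liter, [Pb²⁺] = 3s and [PO₄³⁻] = 2s; let s denote this solubility.
Ksp = [Pb²⁺]^3[PO₄³⁻]^2 = (3s)^3 · (2s)^2 = 108s^5
108s^5 = 5.2×10⁻⁴⁴  ⇒  s^5 = 4.8×10⁻⁴⁶
Taking the 5th root, s = 8.6×10⁻¹⁰ mol/L.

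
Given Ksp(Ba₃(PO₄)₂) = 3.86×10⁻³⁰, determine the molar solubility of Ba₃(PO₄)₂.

Ba₃(PO₄)₂(s) ⇌ 3 Ba²⁺(aq) + 2 PO₄³⁻(aq)
Let s be the molar solubility. Then [Ba²⁺] = 3s and [PO₄³⁻] = 2s.
Ksp = [Ba²⁺]^3[PO₄³⁻]^2 = (3s)^3 · (2s)^2 = 108s^5
108s^5 = 3.86×10⁻³⁰  ⇒  s^5 = 3.57×10⁻³²
Taking the 5th root, s = 5.14×10⁻⁷ M.

5.14×10⁻⁷ M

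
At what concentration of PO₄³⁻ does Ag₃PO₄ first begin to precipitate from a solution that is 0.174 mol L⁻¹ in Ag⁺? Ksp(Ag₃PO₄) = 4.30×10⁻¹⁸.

8.16×10⁻¹⁶ M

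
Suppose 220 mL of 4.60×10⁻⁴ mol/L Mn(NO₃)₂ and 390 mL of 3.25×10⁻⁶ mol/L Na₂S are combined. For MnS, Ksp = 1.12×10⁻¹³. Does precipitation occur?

Yes

Total volume after mixing = 220 + 390 = 610 mL.
[Mn²⁺] = (4.60×10⁻⁴)(220)/610 = 1.66×10⁻⁴ mol/L
[S²⁻] = (3.25×10⁻⁶)(390)/610 = 2.08×10⁻⁶ mol/L
Q = [Mn²⁺][S²⁻] = 3.45×10⁻¹⁰
Q = 3.45×10⁻¹⁰ > Ksp = 1.12×10⁻¹³, so the solution is supersaturated and MnS precipitates.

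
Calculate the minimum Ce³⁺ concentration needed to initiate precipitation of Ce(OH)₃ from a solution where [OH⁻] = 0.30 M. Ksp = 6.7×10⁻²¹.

2.5×10⁻¹⁹ M

Precipitation begins when Q = Ksp.
Ce(OH)₃(s) ⇌ Ce³⁺(aq) + 3 OH⁻(aq)
Ksp = [Ce³⁺][OH⁻]^3 = [Ce³⁺](0.30)^3
[Ce³⁺] = 6.7×10⁻²¹ / (0.30)^3 = 2.5×10⁻¹⁹
[Ce³⁺] = 2.5×10⁻¹⁹ M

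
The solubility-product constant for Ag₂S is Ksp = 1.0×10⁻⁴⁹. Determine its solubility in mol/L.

2.9×10⁻¹⁷ M

Ag₂S(s) ⇌ 2 Ag⁺(aq) + S²⁻(aq)
If s mol/L of Ag₂S dissolves, [Ag⁺] = 2s and [S²⁻] = s.
Ksp = [Ag⁺]^2[S²⁻] = (2s)^2 · s = 4s^3
4s^3 = 1.0×10⁻⁴⁹  ⇒  s^3 = 2.5×10⁻⁵⁰
Taking the 3rd root, s = 2.9×10⁻¹⁷ M.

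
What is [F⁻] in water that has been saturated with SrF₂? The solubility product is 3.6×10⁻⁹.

1.9×10⁻³ M

SrF₂(s) ⇌ Sr²⁺(aq) + 2 F⁻(aq)
Call the molar solubility s, so that [Sr²⁺] = s and [F⁻] = 2s.
Ksp = [Sr²⁺][F⁻]^2 = s · (2s)^2 = 4s^3 = 3.6×10⁻⁹
s = 9.7×10⁻⁴ mol/L
[F⁻] = 2s = 1.9×10⁻³ mol/L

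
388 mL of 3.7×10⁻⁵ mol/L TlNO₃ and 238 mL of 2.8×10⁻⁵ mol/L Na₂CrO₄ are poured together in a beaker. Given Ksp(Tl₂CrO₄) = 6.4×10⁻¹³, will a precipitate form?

No

The combined volume is 626 mL.
[Tl⁺] = (3.7×10⁻⁵)(388)/626 = 2.3×10⁻⁵ mol/L
[CrO₄²⁻] = (2.8×10⁻⁵)(238)/626 = 1.1×10⁻⁵ mol/L
Q = [Tl⁺]^2[CrO₄²⁻] = 5.6×10⁻¹⁵
Q < Ksp (5.6×10⁻¹⁵ vs 6.4×10⁻¹³); the solution remains unsaturated and no precipitate forms.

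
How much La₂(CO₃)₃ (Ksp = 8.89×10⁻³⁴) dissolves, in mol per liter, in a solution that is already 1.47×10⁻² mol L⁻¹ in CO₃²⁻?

8.36×10⁻¹⁵ M

La₂(CO₃)₃(s) ⇌ 2 La³⁺(aq) + 3 CO₃²⁻(aq)
With CO₃²⁻ already at 1.47×10⁻² mol L⁻¹ and s small, take [CO₃²⁻] ≈ 1.47×10⁻² mol L⁻¹ and [La³⁺] = 2s.
Ksp = [La³⁺]^2[CO₃²⁻]^3 = (2s)^2(1.47×10⁻²)^3
(2s)^2 = 8.89×10⁻³⁴ / (1.47×10⁻²)^3 = 2.80×10⁻²⁸
s = 8.36×10⁻¹⁵ mol L⁻¹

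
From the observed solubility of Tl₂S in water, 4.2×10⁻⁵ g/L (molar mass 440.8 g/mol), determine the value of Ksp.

Ksp = 3.5×10⁻²¹

Molar solubility s = (4.2×10⁻⁵ g/L) / (440.8 g/mol) = 9.528×10⁻⁸ mol/L
Tl₂S(s) ⇌ 2 Tl⁺(aq) + S²⁻(aq)
Call the molar solubility s, so that [Tl⁺] = 2s and [S²⁻] = s.
Ksp = [Tl⁺]^2[S²⁻] = (2s)^2 · s = 4s^3
Ksp = 4 × (9.528×10⁻⁸)^3 = 3.5×10⁻²¹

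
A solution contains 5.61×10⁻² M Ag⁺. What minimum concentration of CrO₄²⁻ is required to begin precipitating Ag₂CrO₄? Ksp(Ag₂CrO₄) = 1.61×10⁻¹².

5.12×10⁻¹⁰ M

Precipitation of each salt begins when its ion product equals Ksp.
Ag₂CrO₄(s) ⇌ 2 Ag⁺(aq) + CrO₄²⁻(aq)
Ksp = [Ag⁺]^2[CrO₄²⁻] = [CrO₄²⁻](5.61×10⁻²)^2
[CrO₄²⁻] = 1.61×10⁻¹² / (5.61×10⁻²)^2 = 5.12×10⁻¹⁰
[CrO₄²⁻] = 5.12×10⁻¹⁰ M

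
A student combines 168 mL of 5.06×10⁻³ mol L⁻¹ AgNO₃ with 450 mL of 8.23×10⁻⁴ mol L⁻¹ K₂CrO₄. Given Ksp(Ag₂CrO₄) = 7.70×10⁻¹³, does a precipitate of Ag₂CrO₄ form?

Total volume after mixing = 168 + 450 = 618 mL.
[Ag⁺] = (5.06×10⁻³)(168)/618 = 1.38×10⁻³ mol L⁻¹
[CrO₄²⁻] = (8.23×10⁻⁴)(450)/618 = 5.99×10⁻⁴ mol L⁻¹
Q = [Ag⁺]^2[CrO₄²⁻] = 1.13×10⁻⁹
Because Q > Ksp (1.13×10⁻⁹ vs 7.70×10⁻¹³), a precipitate of Ag₂CrO₄ forms.

Yes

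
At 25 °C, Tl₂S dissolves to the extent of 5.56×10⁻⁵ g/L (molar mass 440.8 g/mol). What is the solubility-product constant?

Molar solubility s = (5.56×10⁻⁵ g/L) / (440.8 g/mol) = 1.2613×10⁻⁷ mol/L
Tl₂S(s) ⇌ 2 Tl⁺(aq) + S²⁻(aq)
With molar solubility s: [Tl⁺] = 2s, [S²⁻] = s.
Ksp = [Tl⁺]^2[S²⁻] = (2s)^2 · s = 4s^3
Ksp = 4 × (1.2613×10⁻⁷)^3 = 8.03×10⁻²¹

Ksp = 8.03×10⁻²¹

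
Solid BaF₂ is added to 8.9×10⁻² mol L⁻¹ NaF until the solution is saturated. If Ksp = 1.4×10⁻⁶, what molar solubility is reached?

BaF₂(s) ⇌ Ba²⁺(aq) + 2 F⁻(aq)
The solution already contains F⁻ at 8.9×10⁻² mol L⁻¹. Let s be the molar solubility of BaF₂.
[F⁻] ≈ 8.9×10⁻² mol L⁻¹ (common ion dominates); [Ba²⁺] = s.
Ksp = [Ba²⁺][F⁻]^2 = s(8.9×10⁻²)^2
s = 1.4×10⁻⁶ / (8.9×10⁻²)^2 = 1.8×10⁻⁴
s = 1.8×10⁻⁴ mol L⁻¹

1.8×10⁻⁴ M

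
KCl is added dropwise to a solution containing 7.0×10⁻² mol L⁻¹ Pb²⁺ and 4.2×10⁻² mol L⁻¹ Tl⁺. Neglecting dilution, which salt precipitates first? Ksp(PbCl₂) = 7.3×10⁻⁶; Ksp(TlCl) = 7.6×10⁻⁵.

TlCl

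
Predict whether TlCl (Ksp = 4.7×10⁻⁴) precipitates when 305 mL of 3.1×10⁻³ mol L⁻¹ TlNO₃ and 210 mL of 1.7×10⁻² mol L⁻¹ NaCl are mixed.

No

The combined volume is 515 mL.
[Tl⁺] = (3.1×10⁻³)(305)/515 = 1.8×10⁻³ mol L⁻¹
[Cl⁻] = (1.7×10⁻²)(210)/515 = 6.9×10⁻³ mol L⁻¹
Q = [Tl⁺][Cl⁻] = 1.3×10⁻⁵
Q < Ksp (1.3×10⁻⁵ vs 4.7×10⁻⁴); the solution remains unsaturated and no precipitate forms.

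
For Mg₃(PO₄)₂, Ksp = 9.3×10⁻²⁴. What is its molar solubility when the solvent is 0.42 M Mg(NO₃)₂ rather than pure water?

5.6×10⁻¹² M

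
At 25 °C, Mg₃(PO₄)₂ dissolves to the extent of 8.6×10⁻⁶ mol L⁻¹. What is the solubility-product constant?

Ksp = 5.1×10⁻²⁴

Mg₃(PO₄)₂(s) ⇌ 3 Mg²⁺(aq) + 2 PO₄³⁻(aq)
Call the molar solubility s, so that [Mg²⁺] = 3s and [PO₄³⁻] = 2s.
Ksp = [Mg²⁺]^3[PO₄³⁻]^2 = (3s)^3 · (2s)^2 = 108s^5
Ksp = 108 × (8.6×10⁻⁶)^5 = 5.1×10⁻²⁴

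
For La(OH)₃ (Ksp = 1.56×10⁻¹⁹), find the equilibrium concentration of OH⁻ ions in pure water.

La(OH)₃(s) ⇌ La³⁺(aq) + 3 OH⁻(aq)
Call the molar solubility s, so that [La³⁺] = s and [OH⁻] = 3s.
Ksp = [La³⁺][OH⁻]^3 = s · (3s)^3 = 27s^4 = 1.56×10⁻¹⁹
s = 8.72×10⁻⁶ mol L⁻¹
[OH⁻] = 3s = 2.62×10⁻⁵ mol L⁻¹

2.62×10⁻⁵ M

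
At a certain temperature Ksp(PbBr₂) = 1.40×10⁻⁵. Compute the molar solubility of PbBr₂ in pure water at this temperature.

PbBr₂(s) ⇌ Pb²⁺(aq) + 2 Br⁻(aq)
Let s be the molar solubility. Then [Pb²⁺] = s and [Br⁻] = 2s.
Ksp = [Pb²⁺][Br⁻]^2 = s · (2s)^2 = 4s^3
4s^3 = 1.40×10⁻⁵  ⇒  s^3 = 3.50×10⁻⁶
s = 1.52×10⁻² M

1.52×10⁻² M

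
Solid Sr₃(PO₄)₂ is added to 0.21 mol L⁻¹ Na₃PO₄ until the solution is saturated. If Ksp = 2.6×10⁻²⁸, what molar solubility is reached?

Sr₃(PO₄)₂(s) ⇌ 3 Sr²⁺(aq) + 2 PO₄³⁻(aq)
With PO₄³⁻ already at 0.21 mol L⁻¹ and s small, take [PO₄³⁻] ≈ 0.21 mol L⁻¹ and [Sr²⁺] = 3s.
Ksp = [Sr²⁺]^3[PO₄³⁻]^2 = (3s)^3(0.21)^2
(3s)^3 = 2.6×10⁻²⁸ / (0.21)^2 = 5.9×10⁻²⁷
s = 6.0×10⁻¹⁰ mol L⁻¹

6.0×10⁻¹⁰ M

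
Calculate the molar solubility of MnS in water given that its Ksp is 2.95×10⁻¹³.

5.43×10⁻⁷ M

MnS(s) ⇌ Mn²⁺(aq) + S²⁻(aq)
For each mole of MnS that dissolves per liter, [Mn²⁺] = s and [S²⁻] = s; let s denote this solubility.
Ksp = [Mn²⁺][S²⁻] = s · s = s^2
s^2 = 2.95×10⁻¹³
s = (2.95×10⁻¹³)^(1/2) = 5.43×10⁻⁷ M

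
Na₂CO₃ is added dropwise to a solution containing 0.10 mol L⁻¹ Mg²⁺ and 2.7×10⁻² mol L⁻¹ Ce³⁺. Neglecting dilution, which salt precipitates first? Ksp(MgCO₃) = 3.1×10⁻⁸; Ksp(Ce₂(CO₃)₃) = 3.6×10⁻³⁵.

A salt starts to precipitate once the ion product Q reaches its Ksp.
For MgCO₃: [CO₃²⁻] = (Ksp/[Mg²⁺]) = 3.1×10⁻⁷ mol L⁻¹
For Ce₂(CO₃)₃: [CO₃²⁻] = (Ksp/[Ce³⁺]^2)^(1/3) = 3.7×10⁻¹¹ mol L⁻¹
The smaller threshold [CO₃²⁻] is reached first, so Ce₂(CO₃)₃ precipitates first.

Ce₂(CO₃)₃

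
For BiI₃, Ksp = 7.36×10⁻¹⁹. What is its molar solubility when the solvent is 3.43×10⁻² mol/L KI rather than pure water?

BiI₃(s) ⇌ Bi³⁺(aq) + 3 I⁻(aq)
Let s be the solubility of BiI₃ here. The common ion gives [I⁻] ≈ 3.43×10⁻² mol/L, and [Bi³⁺] = s.
Ksp = [Bi³⁺][I⁻]^3 = s(3.43×10⁻²)^3
s = 7.36×10⁻¹⁹ / (3.43×10⁻²)^3 = 1.82×10⁻¹⁴
s = 1.82×10⁻¹⁴ mol/L

1.82×10⁻¹⁴ M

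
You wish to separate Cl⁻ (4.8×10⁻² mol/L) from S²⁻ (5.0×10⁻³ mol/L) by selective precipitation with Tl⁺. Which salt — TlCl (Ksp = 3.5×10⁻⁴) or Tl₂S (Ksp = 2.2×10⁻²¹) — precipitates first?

Tl₂S

Each salt precipitates once Q = Ksp for that salt.
For TlCl: [Tl⁺] = (Ksp/[Cl⁻]) = 7.3×10⁻³ mol/L
For Tl₂S: [Tl⁺] = (Ksp/[S²⁻])^(1/2) = 6.6×10⁻¹⁰ mol/L
The smaller threshold [Tl⁺] is reached first, so Tl₂S precipitates first.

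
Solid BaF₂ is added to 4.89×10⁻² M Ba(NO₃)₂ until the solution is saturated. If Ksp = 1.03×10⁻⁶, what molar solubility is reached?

2.29×10⁻³ M

BaF₂(s) ⇌ Ba²⁺(aq) + 2 F⁻(aq)
With Ba²⁺ already at 4.89×10⁻² M and s small, take [Ba²⁺] ≈ 4.89×10⁻² M and [F⁻] = 2s.
Ksp = [Ba²⁺][F⁻]^2 = (4.89×10⁻²)(2s)^2
(2s)^2 = 1.03×10⁻⁶ / (4.89×10⁻²) = 2.11×10⁻⁵
s = 2.29×10⁻³ M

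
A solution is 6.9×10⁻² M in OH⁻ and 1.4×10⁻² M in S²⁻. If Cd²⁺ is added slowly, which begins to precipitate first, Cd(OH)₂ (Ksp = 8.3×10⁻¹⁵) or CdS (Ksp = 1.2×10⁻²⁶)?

A salt starts to precipitate once the ion product Q reaches its Ksp.
For Cd(OH)₂: [Cd²⁺] = (Ksp/[OH⁻]^2) = 1.7×10⁻¹² M
For CdS: [Cd²⁺] = (Ksp/[S²⁻]) = 8.6×10⁻²⁵ M
CdS requires the lower [Cd²⁺], so it precipitates first.

CdS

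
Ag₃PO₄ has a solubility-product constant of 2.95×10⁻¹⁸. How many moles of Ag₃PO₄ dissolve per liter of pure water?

1.82×10⁻⁵ M

Ag₃PO₄(s) ⇌ 3 Ag⁺(aq) + PO₄³⁻(aq)
For each mole of Ag₃PO₄ that dissolves per liter, [Ag⁺] = 3s and [PO₄³⁻] = s; let s denote this solubility.
Ksp = [Ag⁺]^3[PO₄³⁻] = (3s)^3 · s = 27s^4
27s^4 = 2.95×10⁻¹⁸  ⇒  s^4 = 1.09×10⁻¹⁹
s = (1.09×10⁻¹⁹)^(1/4) = 1.82×10⁻⁵ mol/L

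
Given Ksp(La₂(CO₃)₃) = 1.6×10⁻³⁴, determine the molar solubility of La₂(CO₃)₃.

6.8×10⁻⁸ M

La₂(CO₃)₃(s) ⇌ 2 La³⁺(aq) + 3 CO₃²⁻(aq)
Call the molar solubility s, so that [La³⁺] = 2s and [CO₃²⁻] = 3s.
Ksp = [La³⁺]^2[CO₃²⁻]^3 = (2s)^2 · (3s)^3 = 108s^5
108s^5 = 1.6×10⁻³⁴  ⇒  s^5 = 1.5×10⁻³⁶
Taking the 5th root, s = 6.8×10⁻⁸ mol/L.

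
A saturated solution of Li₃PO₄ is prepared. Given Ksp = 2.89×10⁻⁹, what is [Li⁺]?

9.65×10⁻³ M

Li₃PO₄(s) ⇌ 3 Li⁺(aq) + PO₄³⁻(aq)
Call the molar solubility s, so that [Li⁺] = 3s and [PO₄³⁻] = s.
Ksp = [Li⁺]^3[PO₄³⁻] = (3s)^3 · s = 27s^4 = 2.89×10⁻⁹
s = 3.22×10⁻³ M
[Li⁺] = 3s = 9.65×10⁻³ M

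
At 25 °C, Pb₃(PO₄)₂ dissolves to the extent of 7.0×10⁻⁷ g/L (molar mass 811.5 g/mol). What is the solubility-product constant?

Ksp = 5.2×10⁻⁴⁴

Molar solubility s = (7.0×10⁻⁷ g/L) / (811.5 g/mol) = 8.626×10⁻¹⁰ mol/L
Pb₃(PO₄)₂(s) ⇌ 3 Pb²⁺(aq) + 2 PO₄³⁻(aq)
Let s be the molar solubility. Then [Pb²⁺] = 3s and [PO₄³⁻] = 2s.
Ksp = [Pb²⁺]^3[PO₄³⁻]^2 = (3s)^3 · (2s)^2 = 108s^5
Ksp = 108 × (8.626×10⁻¹⁰)^5 = 5.2×10⁻⁴⁴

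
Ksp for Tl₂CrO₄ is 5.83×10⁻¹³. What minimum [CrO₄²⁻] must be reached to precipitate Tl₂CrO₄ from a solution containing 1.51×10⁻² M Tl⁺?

2.56×10⁻⁹ M

Each salt precipitates once Q = Ksp for that salt.
Tl₂CrO₄(s) ⇌ 2 Tl⁺(aq) + CrO₄²⁻(aq)
Ksp = [Tl⁺]^2[CrO₄²⁻] = [CrO₄²⁻](1.51×10⁻²)^2
[CrO₄²⁻] = 5.83×10⁻¹³ / (1.51×10⁻²)^2 = 2.56×10⁻⁹
[CrO₄²⁻] = 2.56×10⁻⁹ M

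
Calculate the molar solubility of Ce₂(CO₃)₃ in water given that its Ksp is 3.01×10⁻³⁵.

4.89×10⁻⁸ M

Ce₂(CO₃)₃(s) ⇌ 2 Ce³⁺(aq) + 3 CO₃²⁻(aq)
For each mole of Ce₂(CO₃)₃ that dissolves per liter, [Ce³⁺] = 2s and [CO₃²⁻] = 3s; let s denote this solubility.
Ksp = [Ce³⁺]^2[CO₃²⁻]^3 = (2s)^2 · (3s)^3 = 108s^5
108s^5 = 3.01×10⁻³⁵  ⇒  s^5 = 2.79×10⁻³⁷
s = (2.79×10⁻³⁷)^(1/5) = 4.89×10⁻⁸ mol/L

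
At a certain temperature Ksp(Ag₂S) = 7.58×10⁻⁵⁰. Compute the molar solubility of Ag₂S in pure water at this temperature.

2.67×10⁻¹⁷ M

Ag₂S(s) ⇌ 2 Ag⁺(aq) + S²⁻(aq)
For each mole of Ag₂S that dissolves per liter, [Ag⁺] = 2s and [S²⁻] = s; let s denote this solubility.
Ksp = [Ag⁺]^2[S²⁻] = (2s)^2 · s = 4s^3
4s^3 = 7.58×10⁻⁵⁰  ⇒  s^3 = 1.90×10⁻⁵⁰
Taking the 3rd root, s = 2.67×10⁻¹⁷ M.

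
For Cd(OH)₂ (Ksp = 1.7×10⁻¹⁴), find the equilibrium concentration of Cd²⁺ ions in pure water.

Cd(OH)₂(s) ⇌ Cd²⁺(aq) + 2 OH⁻(aq)
For each mole of Cd(OH)₂ that dissolves per liter, [Cd²⁺] = s and [OH⁻] = 2s; let s denote this solubility.
Ksp = [Cd²⁺][OH⁻]^2 = s · (2s)^2 = 4s^3 = 1.7×10⁻¹⁴
s = 1.6×10⁻⁵ mol L⁻¹
[Cd²⁺] = s = 1.6×10⁻⁵ mol L⁻¹

1.6×10⁻⁵ M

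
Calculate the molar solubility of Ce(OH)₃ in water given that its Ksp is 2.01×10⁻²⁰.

Ce(OH)₃(s) ⇌ Ce³⁺(aq) + 3 OH⁻(aq)
Call the molar solubility s, so that [Ce³⁺] = s and [OH⁻] = 3s.
Ksp = [Ce³⁺][OH⁻]^3 = s · (3s)^3 = 27s^4
27s^4 = 2.01×10⁻²⁰  ⇒  s^4 = 7.44×10⁻²²
s = 5.22×10⁻⁶ M

5.22×10⁻⁶ M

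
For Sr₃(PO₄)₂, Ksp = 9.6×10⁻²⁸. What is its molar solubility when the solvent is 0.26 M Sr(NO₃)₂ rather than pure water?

Sr₃(PO₄)₂(s) ⇌ 3 Sr²⁺(aq) + 2 PO₄³⁻(aq)
With Sr²⁺ already at 0.26 M and s small, take [Sr²⁺] ≈ 0.26 M and [PO₄³⁻] = 2s.
Ksp = [Sr²⁺]^3[PO₄³⁻]^2 = (0.26)^3(2s)^2
(2s)^2 = 9.6×10⁻²⁸ / (0.26)^3 = 5.5×10⁻²⁶
s = 1.2×10⁻¹³ M

1.2×10⁻¹³ M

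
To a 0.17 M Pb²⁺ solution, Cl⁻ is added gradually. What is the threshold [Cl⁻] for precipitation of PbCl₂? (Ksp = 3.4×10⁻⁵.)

The threshold for precipitation is Q = Ksp.
PbCl₂(s) ⇌ Pb²⁺(aq) + 2 Cl⁻(aq)
Ksp = [Pb²⁺][Cl⁻]^2 = [Cl⁻]^2(0.17)
[Cl⁻]^2 = 3.4×10⁻⁵ / (0.17) = 2.0×10⁻⁴
[Cl⁻] = 1.4×10⁻² M

1.4×10⁻² M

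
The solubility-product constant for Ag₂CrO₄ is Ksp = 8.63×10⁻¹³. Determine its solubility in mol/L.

6.00×10⁻⁵ M

Ag₂CrO₄(s) ⇌ 2 Ag⁺(aq) + CrO₄²⁻(aq)
Call the molar solubility s, so that [Ag⁺] = 2s and [CrO₄²⁻] = s.
Ksp = [Ag⁺]^2[CrO₄²⁻] = (2s)^2 · s = 4s^3
4s^3 = 8.63×10⁻¹³  ⇒  s^3 = 2.16×10⁻¹³
Taking the 3rd root, s = 6.00×10⁻⁵ mol L⁻¹.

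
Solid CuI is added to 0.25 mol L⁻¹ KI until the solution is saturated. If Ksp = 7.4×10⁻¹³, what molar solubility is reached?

CuI(s) ⇌ Cu⁺(aq) + I⁻(aq)
Let s be the solubility of CuI here. The common ion gives [I⁻] ≈ 0.25 mol L⁻¹, and [Cu⁺] = s.
Ksp = [Cu⁺][I⁻] = s(0.25)
s = 7.4×10⁻¹³ / (0.25) = 3.0×10⁻¹²
s = 3.0×10⁻¹² mol L⁻¹

3.0×10⁻¹² M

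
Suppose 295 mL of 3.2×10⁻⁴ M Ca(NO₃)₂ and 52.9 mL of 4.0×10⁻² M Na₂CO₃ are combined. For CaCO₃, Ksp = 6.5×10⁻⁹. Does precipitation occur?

Yes

The combined volume is 347.9 mL.
[Ca²⁺] = (3.2×10⁻⁴)(295)/347.9 = 2.7×10⁻⁴ M
[CO₃²⁻] = (4.0×10⁻²)(52.9)/347.9 = 6.1×10⁻³ M
Q = [Ca²⁺][CO₃²⁻] = 1.7×10⁻⁶
Q = 1.7×10⁻⁶ > Ksp = 6.5×10⁻⁹, so the solution is supersaturated and CaCO₃ precipitates.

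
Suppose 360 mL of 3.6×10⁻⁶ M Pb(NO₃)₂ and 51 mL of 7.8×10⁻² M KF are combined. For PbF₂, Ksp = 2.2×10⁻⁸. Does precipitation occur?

No

After mixing, V = 360 mL + 51 mL = 411 mL.
[Pb²⁺] = (3.6×10⁻⁶)(360)/411 = 3.2×10⁻⁶ M
[F⁻] = (7.8×10⁻²)(51)/411 = 9.7×10⁻³ M
Q = [Pb²⁺][F⁻]^2 = 3.0×10⁻¹⁰
Q = 3.0×10⁻¹⁰ < Ksp = 2.2×10⁻⁸, so the solution is unsaturated and no precipitate forms.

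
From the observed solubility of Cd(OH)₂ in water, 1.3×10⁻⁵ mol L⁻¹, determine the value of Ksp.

Ksp = 8.8×10⁻¹⁵

Cd(OH)₂(s) ⇌ Cd²⁺(aq) + 2 OH⁻(aq)
Let s be the molar solubility. Then [Cd²⁺] = s and [OH⁻] = 2s.
Ksp = [Cd²⁺][OH⁻]^2 = s · (2s)^2 = 4s^3
Ksp = 4 × (1.3×10⁻⁵)^3 = 8.8×10⁻¹⁵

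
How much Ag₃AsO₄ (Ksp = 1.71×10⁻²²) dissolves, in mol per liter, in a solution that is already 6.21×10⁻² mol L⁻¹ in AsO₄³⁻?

Ag₃AsO₄(s) ⇌ 3 Ag⁺(aq) + AsO₄³⁻(aq)
AsO₄³⁻ is already present at 6.21×10⁻² mol L⁻¹. If s mol/L of Ag₃AsO₄ dissolves, [Ag⁺] = 3s while [AsO₄³⁻] ≈ 6.21×10⁻² mol L⁻¹.
Ksp = [Ag⁺]^3[AsO₄³⁻] = (3s)^3(6.21×10⁻²)
(3s)^3 = 1.71×10⁻²² / (6.21×10⁻²) = 2.75×10⁻²¹
s = 4.67×10⁻⁸ mol L⁻¹

4.67×10⁻⁸ M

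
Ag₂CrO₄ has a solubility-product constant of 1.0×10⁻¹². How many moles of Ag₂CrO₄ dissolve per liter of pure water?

6.3×10⁻⁵ M

Ag₂CrO₄(s) ⇌ 2 Ag⁺(aq) + CrO₄²⁻(aq)
Let s be the molar solubility. Then [Ag⁺] = 2s and [CrO₄²⁻] = s.
Ksp = [Ag⁺]^2[CrO₄²⁻] = (2s)^2 · s = 4s^3
4s^3 = 1.0×10⁻¹²  ⇒  s^3 = 2.5×10⁻¹³
s = (2.5×10⁻¹³)^(1/3) = 6.3×10⁻⁵ mol L⁻¹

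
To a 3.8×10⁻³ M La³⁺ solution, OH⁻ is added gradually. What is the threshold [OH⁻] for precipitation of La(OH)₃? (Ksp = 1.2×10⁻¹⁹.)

3.2×10⁻⁶ M

A salt starts to precipitate once the ion product Q reaches its Ksp.
La(OH)₃(s) ⇌ La³⁺(aq) + 3 OH⁻(aq)
Ksp = [La³⁺][OH⁻]^3 = [OH⁻]^3(3.8×10⁻³)
[OH⁻]^3 = 1.2×10⁻¹⁹ / (3.8×10⁻³) = 3.2×10⁻¹⁷
[OH⁻] = 3.2×10⁻⁶ M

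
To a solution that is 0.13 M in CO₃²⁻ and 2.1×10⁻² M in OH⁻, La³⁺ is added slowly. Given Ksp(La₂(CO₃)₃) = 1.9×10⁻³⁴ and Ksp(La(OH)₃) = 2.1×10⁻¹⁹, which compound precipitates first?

La₂(CO₃)₃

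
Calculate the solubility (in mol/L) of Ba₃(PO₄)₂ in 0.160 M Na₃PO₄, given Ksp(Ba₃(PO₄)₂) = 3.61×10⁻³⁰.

Ba₃(PO₄)₂(s) ⇌ 3 Ba²⁺(aq) + 2 PO₄³⁻(aq)
PO₄³⁻ is already present at 0.160 M. If s mol/L of Ba₃(PO₄)₂ dissolves, [Ba²⁺] = 3s while [PO₄³⁻] ≈ 0.160 M.
Ksp = [Ba²⁺]^3[PO₄³⁻]^2 = (3s)^3(0.160)^2
(3s)^3 = 3.61×10⁻³⁰ / (0.160)^2 = 1.41×10⁻²⁸
s = 1.74×10⁻¹⁰ M

1.74×10⁻¹⁰ M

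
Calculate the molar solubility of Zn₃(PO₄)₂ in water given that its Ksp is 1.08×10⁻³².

1.58×10⁻⁷ M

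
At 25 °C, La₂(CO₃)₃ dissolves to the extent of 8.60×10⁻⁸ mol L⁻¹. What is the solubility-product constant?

La₂(CO₃)₃(s) ⇌ 2 La³⁺(aq) + 3 CO₃²⁻(aq)
With molar solubility s: [La³⁺] = 2s, [CO₃²⁻] = 3s.
Ksp = [La³⁺]^2[CO₃²⁻]^3 = (2s)^2 · (3s)^3 = 108s^5
Ksp = 108 × (8.60×10⁻⁸)^5 = 5.08×10⁻³⁴

Ksp = 5.08×10⁻³⁴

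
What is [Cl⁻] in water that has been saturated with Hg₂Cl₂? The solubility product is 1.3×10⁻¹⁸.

1.4×10⁻⁶ M

Hg₂Cl₂(s) ⇌ Hg₂²⁺(aq) + 2 Cl⁻(aq)
If s mol/L of Hg₂Cl₂ dissolves, [Hg₂²⁺] = s and [Cl⁻] = 2s.
Ksp = [Hg₂²⁺][Cl⁻]^2 = s · (2s)^2 = 4s^3 = 1.3×10⁻¹⁸
s = 6.9×10⁻⁷ mol/L
[Cl⁻] = 2s = 1.4×10⁻⁶ mol/L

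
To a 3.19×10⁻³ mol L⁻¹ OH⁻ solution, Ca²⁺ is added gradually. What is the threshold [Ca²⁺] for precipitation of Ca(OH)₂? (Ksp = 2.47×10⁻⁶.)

0.243 M

A salt starts to precipitate once the ion product Q reaches its Ksp.
Ca(OH)₂(s) ⇌ Ca²⁺(aq) + 2 OH⁻(aq)
Ksp = [Ca²⁺][OH⁻]^2 = [Ca²⁺](3.19×10⁻³)^2
[Ca²⁺] = 2.47×10⁻⁶ / (3.19×10⁻³)^2 = 0.243
[Ca²⁺] = 0.243 mol L⁻¹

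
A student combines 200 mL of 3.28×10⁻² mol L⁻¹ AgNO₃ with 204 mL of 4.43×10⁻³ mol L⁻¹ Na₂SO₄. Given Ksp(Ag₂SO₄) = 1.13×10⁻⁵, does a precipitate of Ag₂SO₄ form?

No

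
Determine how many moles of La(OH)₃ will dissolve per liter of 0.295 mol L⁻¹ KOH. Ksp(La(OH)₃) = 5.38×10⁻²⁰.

La(OH)₃(s) ⇌ La³⁺(aq) + 3 OH⁻(aq)
The solution already contains OH⁻ at 0.295 mol L⁻¹. Let s be the molar solubility of La(OH)₃.
[OH⁻] ≈ 0.295 mol L⁻¹ (common ion dominates); [La³⁺] = s.
Ksp = [La³⁺][OH⁻]^3 = s(0.295)^3
s = 5.38×10⁻²⁰ / (0.295)^3 = 2.10×10⁻¹⁸
s = 2.10×10⁻¹⁸ mol L⁻¹

2.10×10⁻¹⁸ M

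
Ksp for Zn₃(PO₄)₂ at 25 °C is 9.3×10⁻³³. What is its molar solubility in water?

Zn₃(PO₄)₂(s) ⇌ 3 Zn²⁺(aq) + 2 PO₄³⁻(aq)
Call the molar solubility s, so that [Zn²⁺] = 3s and [PO₄³⁻] = 2s.
Ksp = [Zn²⁺]^3[PO₄³⁻]^2 = (3s)^3 · (2s)^2 = 108s^5
108s^5 = 9.3×10⁻³³  ⇒  s^5 = 8.6×10⁻³⁵
s = 1.5×10⁻⁷ mol/L

1.5×10⁻⁷ M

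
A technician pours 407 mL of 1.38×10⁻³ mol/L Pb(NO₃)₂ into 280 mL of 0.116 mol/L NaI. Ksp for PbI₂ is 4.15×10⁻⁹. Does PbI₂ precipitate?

Yes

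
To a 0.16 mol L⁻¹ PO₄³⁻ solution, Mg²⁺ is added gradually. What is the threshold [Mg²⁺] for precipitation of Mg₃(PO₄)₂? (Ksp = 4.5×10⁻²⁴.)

5.6×10⁻⁸ M

Precipitation of each salt begins when its ion product equals Ksp.
Mg₃(PO₄)₂(s) ⇌ 3 Mg²⁺(aq) + 2 PO₄³⁻(aq)
Ksp = [Mg²⁺]^3[PO₄³⁻]^2 = [Mg²⁺]^3(0.16)^2
[Mg²⁺]^3 = 4.5×10⁻²⁴ / (0.16)^2 = 1.8×10⁻²²
[Mg²⁺] = 5.6×10⁻⁸ mol L⁻¹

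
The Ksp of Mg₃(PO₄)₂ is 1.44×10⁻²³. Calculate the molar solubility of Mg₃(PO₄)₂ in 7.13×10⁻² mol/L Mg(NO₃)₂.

Mg₃(PO₄)₂(s) ⇌ 3 Mg²⁺(aq) + 2 PO₄³⁻(aq)
The solution already contains Mg²⁺ at 7.13×10⁻² mol/L. Let s be the molar solubility of Mg₃(PO₄)₂.
[Mg²⁺] ≈ 7.13×10⁻² mol/L (common ion dominates); [PO₄³⁻] = 2s.
Ksp = [Mg²⁺]^3[PO₄³⁻]^2 = (7.13×10⁻²)^3(2s)^2
(2s)^2 = 1.44×10⁻²³ / (7.13×10⁻²)^3 = 3.97×10⁻²⁰
s = 9.97×10⁻¹¹ mol/L

9.97×10⁻¹¹ M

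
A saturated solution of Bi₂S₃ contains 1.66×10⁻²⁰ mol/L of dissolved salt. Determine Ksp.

Bi₂S₃(s) ⇌ 2 Bi³⁺(aq) + 3 S²⁻(aq)
Call the molar solubility s, so that [Bi³⁺] = 2s and [S²⁻] = 3s.
Ksp = [Bi³⁺]^2[S²⁻]^3 = (2s)^2 · (3s)^3 = 108s^5
Ksp = 108 × (1.66×10⁻²⁰)^5 = 1.36×10⁻⁹⁷

Ksp = 1.36×10⁻⁹⁷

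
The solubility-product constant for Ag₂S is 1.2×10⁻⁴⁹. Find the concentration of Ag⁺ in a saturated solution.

6.2×10⁻¹⁷ M

Ag₂S(s) ⇌ 2 Ag⁺(aq) + S²⁻(aq)
Call the molar solubility s, so that [Ag⁺] = 2s and [S²⁻] = s.
Ksp = [Ag⁺]^2[S²⁻] = (2s)^2 · s = 4s^3 = 1.2×10⁻⁴⁹
s = 3.1×10⁻¹⁷ M
[Ag⁺] = 2s = 6.2×10⁻¹⁷ M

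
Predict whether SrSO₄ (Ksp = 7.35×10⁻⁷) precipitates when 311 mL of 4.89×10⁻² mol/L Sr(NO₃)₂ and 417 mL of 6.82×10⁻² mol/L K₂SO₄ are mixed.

Yes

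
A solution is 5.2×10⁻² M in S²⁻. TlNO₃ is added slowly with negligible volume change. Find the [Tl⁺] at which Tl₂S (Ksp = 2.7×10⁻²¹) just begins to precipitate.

A salt starts to precipitate once the ion product Q reaches its Ksp.
Tl₂S(s) ⇌ 2 Tl⁺(aq) + S²⁻(aq)
Ksp = [Tl⁺]^2[S²⁻] = [Tl⁺]^2(5.2×10⁻²)
[Tl⁺]^2 = 2.7×10⁻²¹ / (5.2×10⁻²) = 5.2×10⁻²⁰
[Tl⁺] = 2.3×10⁻¹⁰ M

2.3×10⁻¹⁰ M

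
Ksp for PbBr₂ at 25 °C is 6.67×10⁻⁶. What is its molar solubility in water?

1.19×10⁻² M

PbBr₂(s) ⇌ Pb²⁺(aq) + 2 Br⁻(aq)
Call the molar solubility s, so that [Pb²⁺] = s and [Br⁻] = 2s.
Ksp = [Pb²⁺][Br⁻]^2 = s · (2s)^2 = 4s^3
4s^3 = 6.67×10⁻⁶  ⇒  s^3 = 1.67×10⁻⁶
s = (1.67×10⁻⁶)^(1/3) = 1.19×10⁻² M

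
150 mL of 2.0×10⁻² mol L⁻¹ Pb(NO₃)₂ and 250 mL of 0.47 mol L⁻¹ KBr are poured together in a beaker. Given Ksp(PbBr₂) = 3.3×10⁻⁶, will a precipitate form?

After mixing, V = 150 mL + 250 mL = 400 mL.
[Pb²⁺] = (2.0×10⁻²)(150)/400 = 7.5×10⁻³ mol L⁻¹
[Br⁻] = (0.47)(250)/400 = 0.29 mol L⁻¹
Q = [Pb²⁺][Br⁻]^2 = 6.5×10⁻⁴
Because Q > Ksp (6.5×10⁻⁴ vs 3.3×10⁻⁶), a precipitate of PbBr₂ forms.

Yes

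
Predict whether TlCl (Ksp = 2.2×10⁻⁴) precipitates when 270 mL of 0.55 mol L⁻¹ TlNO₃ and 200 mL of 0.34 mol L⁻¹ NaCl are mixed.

The combined volume is 470 mL.
[Tl⁺] = (0.55)(270)/470 = 0.32 mol L⁻¹
[Cl⁻] = (0.34)(200)/470 = 0.14 mol L⁻¹
Q = [Tl⁺][Cl⁻] = 4.6×10⁻²
Since Q (4.6×10⁻²) exceeds Ksp (2.2×10⁻⁴), TlCl will precipitate.

Yes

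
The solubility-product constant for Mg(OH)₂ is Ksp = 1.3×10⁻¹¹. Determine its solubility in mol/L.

1.5×10⁻⁴ M

Mg(OH)₂(s) ⇌ Mg²⁺(aq) + 2 OH⁻(aq)
With molar solubility s: [Mg²⁺] = s, [OH⁻] = 2s.
Ksp = [Mg²⁺][OH⁻]^2 = s · (2s)^2 = 4s^3
4s^3 = 1.3×10⁻¹¹  ⇒  s^3 = 3.3×10⁻¹²
Taking the 3rd root, s = 1.5×10⁻⁴ mol L⁻¹.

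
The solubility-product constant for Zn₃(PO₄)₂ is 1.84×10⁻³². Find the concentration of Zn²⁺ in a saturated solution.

5.29×10⁻⁷ M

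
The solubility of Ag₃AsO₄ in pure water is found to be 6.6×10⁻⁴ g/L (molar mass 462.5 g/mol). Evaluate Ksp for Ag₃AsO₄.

s = (6.6×10⁻⁴ g L⁻¹)/(462.5 g mol⁻¹) = 1.427×10⁻⁶ M
Ag₃AsO₄(s) ⇌ 3 Ag⁺(aq) + AsO₄³⁻(aq)
Call the molar solubility s, so that [Ag⁺] = 3s and [AsO₄³⁻] = s.
Ksp = [Ag⁺]^3[AsO₄³⁻] = (3s)^3 · s = 27s^4
Ksp = 27 × (1.427×10⁻⁶)^4 = 1.1×10⁻²²

Ksp = 1.1×10⁻²²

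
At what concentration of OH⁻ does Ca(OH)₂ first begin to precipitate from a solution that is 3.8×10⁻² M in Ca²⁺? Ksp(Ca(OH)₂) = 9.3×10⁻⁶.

1.6×10⁻² M

Precipitation of each salt begins when its ion product equals Ksp.
Ca(OH)₂(s) ⇌ Ca²⁺(aq) + 2 OH⁻(aq)
Ksp = [Ca²⁺][OH⁻]^2 = [OH⁻]^2(3.8×10⁻²)
[OH⁻]^2 = 9.3×10⁻⁶ / (3.8×10⁻²) = 2.4×10⁻⁴
[OH⁻] = 1.6×10⁻² M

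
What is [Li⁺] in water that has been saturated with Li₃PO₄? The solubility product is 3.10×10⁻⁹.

9.82×10⁻³ M

Li₃PO₄(s) ⇌ 3 Li⁺(aq) + PO₄³⁻(aq)
Let s be the molar solubility. Then [Li⁺] = 3s and [PO₄³⁻] = s.
Ksp = [Li⁺]^3[PO₄³⁻] = (3s)^3 · s = 27s^4 = 3.10×10⁻⁹
s = 3.27×10⁻³ mol L⁻¹
[Li⁺] = 3s = 9.82×10⁻³ mol L⁻¹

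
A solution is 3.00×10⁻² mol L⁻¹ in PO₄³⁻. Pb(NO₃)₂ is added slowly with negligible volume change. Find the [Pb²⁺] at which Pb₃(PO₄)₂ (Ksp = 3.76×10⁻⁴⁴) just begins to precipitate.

Precipitation of each salt begins when its ion product equals Ksp.
Pb₃(PO₄)₂(s) ⇌ 3 Pb²⁺(aq) + 2 PO₄³⁻(aq)
Ksp = [Pb²⁺]^3[PO₄³⁻]^2 = [Pb²⁺]^3(3.00×10⁻²)^2
[Pb²⁺]^3 = 3.76×10⁻⁴⁴ / (3.00×10⁻²)^2 = 4.18×10⁻⁴¹
[Pb²⁺] = 3.47×10⁻¹⁴ mol L⁻¹

3.47×10⁻¹⁴ M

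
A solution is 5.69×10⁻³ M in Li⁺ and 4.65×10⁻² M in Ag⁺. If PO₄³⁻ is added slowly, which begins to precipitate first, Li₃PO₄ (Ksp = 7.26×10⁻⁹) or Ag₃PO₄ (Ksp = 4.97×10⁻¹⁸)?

Ag₃PO₄

A salt starts to precipitate once the ion product Q reaches its Ksp.
For Li₃PO₄: [PO₄³⁻] = (Ksp/[Li⁺]^3) = 3.94×10⁻² M
For Ag₃PO₄: [PO₄³⁻] = (Ksp/[Ag⁺]^3) = 4.94×10⁻¹⁴ M
Ag₃PO₄ requires the lower [PO₄³⁻], so it precipitates first.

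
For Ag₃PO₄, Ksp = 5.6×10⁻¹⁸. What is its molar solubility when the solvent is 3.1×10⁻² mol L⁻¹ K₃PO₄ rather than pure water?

1.9×10⁻⁶ M

Ag₃PO₄(s) ⇌ 3 Ag⁺(aq) + PO₄³⁻(aq)
Let s be the solubility of Ag₃PO₄ here. The common ion gives [PO₄³⁻] ≈ 3.1×10⁻² mol L⁻¹, and [Ag⁺] = 3s.
Ksp = [Ag⁺]^3[PO₄³⁻] = (3s)^3(3.1×10⁻²)
(3s)^3 = 5.6×10⁻¹⁸ / (3.1×10⁻²) = 1.8×10⁻¹⁶
s = 1.9×10⁻⁶ mol L⁻¹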